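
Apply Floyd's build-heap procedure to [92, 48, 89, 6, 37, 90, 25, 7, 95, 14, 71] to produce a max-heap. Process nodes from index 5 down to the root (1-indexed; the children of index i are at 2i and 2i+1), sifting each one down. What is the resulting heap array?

[95, 92, 90, 48, 71, 89, 25, 7, 6, 14, 37]

sift down from index 5:
  37 vs larger child 71 at index 11, swap → [92, 48, 89, 6, 71, 90, 25, 7, 95, 14, 37]
sift down from index 4:
  6 vs larger child 95 at index 9, swap → [92, 48, 89, 95, 71, 90, 25, 7, 6, 14, 37]
sift down from index 3:
  89 vs larger child 90 at index 6, swap → [92, 48, 90, 95, 71, 89, 25, 7, 6, 14, 37]
sift down from index 2:
  48 vs larger child 95 at index 4, swap → [92, 95, 90, 48, 71, 89, 25, 7, 6, 14, 37]
sift down from index 1:
  92 vs larger child 95 at index 2, swap → [95, 92, 90, 48, 71, 89, 25, 7, 6, 14, 37]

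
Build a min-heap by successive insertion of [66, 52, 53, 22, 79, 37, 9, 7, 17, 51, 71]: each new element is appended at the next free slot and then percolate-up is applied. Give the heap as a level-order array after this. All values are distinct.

Insert 66:
  append 66 at index 0 → [66] (no swap needed)
Insert 52:
  append 52 at index 1 → [66, 52]
  52 < parent 66 at index 0, swap → [52, 66]
Insert 53:
  append 53 at index 2 → [52, 66, 53] (no swap needed)
Insert 22:
  append 22 at index 3 → [52, 66, 53, 22]
  22 < parent 66 at index 1, swap → [52, 22, 53, 66]
  22 < parent 52 at index 0, swap → [22, 52, 53, 66]
Insert 79:
  append 79 at index 4 → [22, 52, 53, 66, 79] (no swap needed)
Insert 37:
  append 37 at index 5 → [22, 52, 53, 66, 79, 37]
  37 < parent 53 at index 2, swap → [22, 52, 37, 66, 79, 53]
Insert 9:
  append 9 at index 6 → [22, 52, 37, 66, 79, 53, 9]
  9 < parent 37 at index 2, swap → [22, 52, 9, 66, 79, 53, 37]
  9 < parent 22 at index 0, swap → [9, 52, 22, 66, 79, 53, 37]
Insert 7:
  append 7 at index 7 → [9, 52, 22, 66, 79, 53, 37, 7]
  7 < parent 66 at index 3, swap → [9, 52, 22, 7, 79, 53, 37, 66]
  7 < parent 52 at index 1, swap → [9, 7, 22, 52, 79, 53, 37, 66]
  7 < parent 9 at index 0, swap → [7, 9, 22, 52, 79, 53, 37, 66]
Insert 17:
  append 17 at index 8 → [7, 9, 22, 52, 79, 53, 37, 66, 17]
  17 < parent 52 at index 3, swap → [7, 9, 22, 17, 79, 53, 37, 66, 52]
Insert 51:
  append 51 at index 9 → [7, 9, 22, 17, 79, 53, 37, 66, 52, 51]
  51 < parent 79 at index 4, swap → [7, 9, 22, 17, 51, 53, 37, 66, 52, 79]
Insert 71:
  append 71 at index 10 → [7, 9, 22, 17, 51, 53, 37, 66, 52, 79, 71] (no swap needed)

[7, 9, 22, 17, 51, 53, 37, 66, 52, 79, 71]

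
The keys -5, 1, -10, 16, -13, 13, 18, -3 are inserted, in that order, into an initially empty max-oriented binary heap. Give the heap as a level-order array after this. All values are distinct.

Insert -5:
  append -5 at index 0 → [-5] (no swap needed)
Insert 1:
  append 1 at index 1 → [-5, 1]
  1 > parent -5 at index 0, swap → [1, -5]
Insert -10:
  append -10 at index 2 → [1, -5, -10] (no swap needed)
Insert 16:
  append 16 at index 3 → [1, -5, -10, 16]
  16 > parent -5 at index 1, swap → [1, 16, -10, -5]
  16 > parent 1 at index 0, swap → [16, 1, -10, -5]
Insert -13:
  append -13 at index 4 → [16, 1, -10, -5, -13] (no swap needed)
Insert 13:
  append 13 at index 5 → [16, 1, -10, -5, -13, 13]
  13 > parent -10 at index 2, swap → [16, 1, 13, -5, -13, -10]
Insert 18:
  append 18 at index 6 → [16, 1, 13, -5, -13, -10, 18]
  18 > parent 13 at index 2, swap → [16, 1, 18, -5, -13, -10, 13]
  18 > parent 16 at index 0, swap → [18, 1, 16, -5, -13, -10, 13]
Insert -3:
  append -3 at index 7 → [18, 1, 16, -5, -13, -10, 13, -3]
  -3 > parent -5 at index 3, swap → [18, 1, 16, -3, -13, -10, 13, -5]

[18, 1, 16, -3, -13, -10, 13, -5]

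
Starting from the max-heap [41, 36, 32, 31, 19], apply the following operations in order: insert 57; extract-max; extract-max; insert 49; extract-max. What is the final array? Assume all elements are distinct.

[36, 31, 32, 19]

insert 57:
  append 57 at index 5 → [41, 36, 32, 31, 19, 57]
  57 > parent 32 at index 2, swap → [41, 36, 57, 31, 19, 32]
  57 > parent 41 at index 0, swap → [57, 36, 41, 31, 19, 32]
extract-max → returns 57:
  remove root 57; move last element 32 to root → [32, 36, 41, 31, 19]
  32 vs larger child 41 at index 2, swap → [41, 36, 32, 31, 19]
extract-max → returns 41:
  remove root 41; move last element 19 to root → [19, 36, 32, 31]
  19 vs larger child 36 at index 1, swap → [36, 19, 32, 31]
  19 vs only child 31 at index 3, swap → [36, 31, 32, 19]
insert 49:
  append 49 at index 4 → [36, 31, 32, 19, 49]
  49 > parent 31 at index 1, swap → [36, 49, 32, 19, 31]
  49 > parent 36 at index 0, swap → [49, 36, 32, 19, 31]
extract-max → returns 49:
  remove root 49; move last element 31 to root → [31, 36, 32, 19]
  31 vs larger child 36 at index 1, swap → [36, 31, 32, 19]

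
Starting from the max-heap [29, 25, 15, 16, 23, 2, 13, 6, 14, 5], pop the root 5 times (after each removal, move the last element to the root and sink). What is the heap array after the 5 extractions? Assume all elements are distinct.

[14, 6, 13, 2, 5]

extract-max #1 returns 29:
  remove root 29; move last element 5 to root → [5, 25, 15, 16, 23, 2, 13, 6, 14]
  5 vs larger child 25 at index 1, swap → [25, 5, 15, 16, 23, 2, 13, 6, 14]
  5 vs larger child 23 at index 4, swap → [25, 23, 15, 16, 5, 2, 13, 6, 14]
extract-max #2 returns 25:
  remove root 25; move last element 14 to root → [14, 23, 15, 16, 5, 2, 13, 6]
  14 vs larger child 23 at index 1, swap → [23, 14, 15, 16, 5, 2, 13, 6]
  14 vs larger child 16 at index 3, swap → [23, 16, 15, 14, 5, 2, 13, 6]
extract-max #3 returns 23:
  remove root 23; move last element 6 to root → [6, 16, 15, 14, 5, 2, 13]
  6 vs larger child 16 at index 1, swap → [16, 6, 15, 14, 5, 2, 13]
  6 vs larger child 14 at index 3, swap → [16, 14, 15, 6, 5, 2, 13]
extract-max #4 returns 16:
  remove root 16; move last element 13 to root → [13, 14, 15, 6, 5, 2]
  13 vs larger child 15 at index 2, swap → [15, 14, 13, 6, 5, 2]
extract-max #5 returns 15:
  remove root 15; move last element 2 to root → [2, 14, 13, 6, 5]
  2 vs larger child 14 at index 1, swap → [14, 2, 13, 6, 5]
  2 vs larger child 6 at index 3, swap → [14, 6, 13, 2, 5]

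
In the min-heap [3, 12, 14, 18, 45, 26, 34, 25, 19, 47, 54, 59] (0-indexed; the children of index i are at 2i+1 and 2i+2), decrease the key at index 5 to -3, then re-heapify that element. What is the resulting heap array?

[-3, 12, 3, 18, 45, 14, 34, 25, 19, 47, 54, 59]

set index 5 from 26 to -3 → [3, 12, 14, 18, 45, -3, 34, 25, 19, 47, 54, 59]
-3 < parent 14 at index 2, swap → [3, 12, -3, 18, 45, 14, 34, 25, 19, 47, 54, 59]
-3 < parent 3 at index 0, swap → [-3, 12, 3, 18, 45, 14, 34, 25, 19, 47, 54, 59]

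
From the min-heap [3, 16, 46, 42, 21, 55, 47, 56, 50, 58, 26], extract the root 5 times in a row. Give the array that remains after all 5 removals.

[46, 50, 47, 56, 58, 55]

extract-min #1 returns 3:
  remove root 3; move last element 26 to root → [26, 16, 46, 42, 21, 55, 47, 56, 50, 58]
  26 vs smaller child 16 at index 1, swap → [16, 26, 46, 42, 21, 55, 47, 56, 50, 58]
  26 vs smaller child 21 at index 4, swap → [16, 21, 46, 42, 26, 55, 47, 56, 50, 58]
extract-min #2 returns 16:
  remove root 16; move last element 58 to root → [58, 21, 46, 42, 26, 55, 47, 56, 50]
  58 vs smaller child 21 at index 1, swap → [21, 58, 46, 42, 26, 55, 47, 56, 50]
  58 vs smaller child 26 at index 4, swap → [21, 26, 46, 42, 58, 55, 47, 56, 50]
extract-min #3 returns 21:
  remove root 21; move last element 50 to root → [50, 26, 46, 42, 58, 55, 47, 56]
  50 vs smaller child 26 at index 1, swap → [26, 50, 46, 42, 58, 55, 47, 56]
  50 vs smaller child 42 at index 3, swap → [26, 42, 46, 50, 58, 55, 47, 56]
extract-min #4 returns 26:
  remove root 26; move last element 56 to root → [56, 42, 46, 50, 58, 55, 47]
  56 vs smaller child 42 at index 1, swap → [42, 56, 46, 50, 58, 55, 47]
  56 vs smaller child 50 at index 3, swap → [42, 50, 46, 56, 58, 55, 47]
extract-min #5 returns 42:
  remove root 42; move last element 47 to root → [47, 50, 46, 56, 58, 55]
  47 vs smaller child 46 at index 2, swap → [46, 50, 47, 56, 58, 55]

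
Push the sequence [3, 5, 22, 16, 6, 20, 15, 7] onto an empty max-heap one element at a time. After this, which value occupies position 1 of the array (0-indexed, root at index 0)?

16

Insert 3:
  append 3 at index 0 → [3] (no swap needed)
Insert 5:
  append 5 at index 1 → [3, 5]
  5 > parent 3 at index 0, swap → [5, 3]
Insert 22:
  append 22 at index 2 → [5, 3, 22]
  22 > parent 5 at index 0, swap → [22, 3, 5]
Insert 16:
  append 16 at index 3 → [22, 3, 5, 16]
  16 > parent 3 at index 1, swap → [22, 16, 5, 3]
Insert 6:
  append 6 at index 4 → [22, 16, 5, 3, 6] (no swap needed)
Insert 20:
  append 20 at index 5 → [22, 16, 5, 3, 6, 20]
  20 > parent 5 at index 2, swap → [22, 16, 20, 3, 6, 5]
Insert 15:
  append 15 at index 6 → [22, 16, 20, 3, 6, 5, 15] (no swap needed)
Insert 7:
  append 7 at index 7 → [22, 16, 20, 3, 6, 5, 15, 7]
  7 > parent 3 at index 3, swap → [22, 16, 20, 7, 6, 5, 15, 3]
resulting array: [22, 16, 20, 7, 6, 5, 15, 3]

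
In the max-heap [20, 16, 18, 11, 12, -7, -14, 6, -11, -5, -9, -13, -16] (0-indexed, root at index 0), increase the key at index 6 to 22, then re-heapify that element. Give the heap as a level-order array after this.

set index 6 from -14 to 22 → [20, 16, 18, 11, 12, -7, 22, 6, -11, -5, -9, -13, -16]
22 > parent 18 at index 2, swap → [20, 16, 22, 11, 12, -7, 18, 6, -11, -5, -9, -13, -16]
22 > parent 20 at index 0, swap → [22, 16, 20, 11, 12, -7, 18, 6, -11, -5, -9, -13, -16]

[22, 16, 20, 11, 12, -7, 18, 6, -11, -5, -9, -13, -16]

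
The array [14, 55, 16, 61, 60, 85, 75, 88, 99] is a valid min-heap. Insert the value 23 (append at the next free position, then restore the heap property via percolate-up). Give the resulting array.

[14, 23, 16, 61, 55, 85, 75, 88, 99, 60]

append 23 at index 9 → [14, 55, 16, 61, 60, 85, 75, 88, 99, 23]
23 < parent 60 at index 4, swap → [14, 55, 16, 61, 23, 85, 75, 88, 99, 60]
23 < parent 55 at index 1, swap → [14, 23, 16, 61, 55, 85, 75, 88, 99, 60]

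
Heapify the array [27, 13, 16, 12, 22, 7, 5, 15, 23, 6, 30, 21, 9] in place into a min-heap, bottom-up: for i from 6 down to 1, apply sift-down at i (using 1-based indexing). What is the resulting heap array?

[5, 6, 7, 12, 13, 9, 16, 15, 23, 22, 30, 21, 27]

sift down from index 6: already satisfies heap property
sift down from index 5:
  22 vs smaller child 6 at index 10, swap → [27, 13, 16, 12, 6, 7, 5, 15, 23, 22, 30, 21, 9]
sift down from index 4: already satisfies heap property
sift down from index 3:
  16 vs smaller child 5 at index 7, swap → [27, 13, 5, 12, 6, 7, 16, 15, 23, 22, 30, 21, 9]
sift down from index 2:
  13 vs smaller child 6 at index 5, swap → [27, 6, 5, 12, 13, 7, 16, 15, 23, 22, 30, 21, 9]
sift down from index 1:
  27 vs smaller child 5 at index 3, swap → [5, 6, 27, 12, 13, 7, 16, 15, 23, 22, 30, 21, 9]
  27 vs smaller child 7 at index 6, swap → [5, 6, 7, 12, 13, 27, 16, 15, 23, 22, 30, 21, 9]
  27 vs smaller child 9 at index 13, swap → [5, 6, 7, 12, 13, 9, 16, 15, 23, 22, 30, 21, 27]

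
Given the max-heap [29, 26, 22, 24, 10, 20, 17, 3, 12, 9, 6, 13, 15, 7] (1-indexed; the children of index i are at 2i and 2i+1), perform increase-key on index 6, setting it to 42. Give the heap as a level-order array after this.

set index 6 from 20 to 42 → [29, 26, 22, 24, 10, 42, 17, 3, 12, 9, 6, 13, 15, 7]
42 > parent 22 at index 3, swap → [29, 26, 42, 24, 10, 22, 17, 3, 12, 9, 6, 13, 15, 7]
42 > parent 29 at index 1, swap → [42, 26, 29, 24, 10, 22, 17, 3, 12, 9, 6, 13, 15, 7]

[42, 26, 29, 24, 10, 22, 17, 3, 12, 9, 6, 13, 15, 7]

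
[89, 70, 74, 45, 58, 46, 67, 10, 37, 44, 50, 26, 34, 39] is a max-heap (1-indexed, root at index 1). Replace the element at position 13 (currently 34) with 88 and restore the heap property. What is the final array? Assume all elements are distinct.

set index 13 from 34 to 88 → [89, 70, 74, 45, 58, 46, 67, 10, 37, 44, 50, 26, 88, 39]
88 > parent 46 at index 6, swap → [89, 70, 74, 45, 58, 88, 67, 10, 37, 44, 50, 26, 46, 39]
88 > parent 74 at index 3, swap → [89, 70, 88, 45, 58, 74, 67, 10, 37, 44, 50, 26, 46, 39]

[89, 70, 88, 45, 58, 74, 67, 10, 37, 44, 50, 26, 46, 39]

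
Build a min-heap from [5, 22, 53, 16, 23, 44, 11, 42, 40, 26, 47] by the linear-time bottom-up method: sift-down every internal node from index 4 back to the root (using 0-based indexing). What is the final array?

sift down from index 4: already satisfies heap property
sift down from index 3: already satisfies heap property
sift down from index 2:
  53 vs smaller child 11 at index 6, swap → [5, 22, 11, 16, 23, 44, 53, 42, 40, 26, 47]
sift down from index 1:
  22 vs smaller child 16 at index 3, swap → [5, 16, 11, 22, 23, 44, 53, 42, 40, 26, 47]
sift down from index 0: already satisfies heap property

[5, 16, 11, 22, 23, 44, 53, 42, 40, 26, 47]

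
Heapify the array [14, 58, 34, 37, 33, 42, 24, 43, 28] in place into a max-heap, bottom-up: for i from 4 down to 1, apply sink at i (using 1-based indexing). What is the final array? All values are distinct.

[58, 43, 42, 37, 33, 34, 24, 14, 28]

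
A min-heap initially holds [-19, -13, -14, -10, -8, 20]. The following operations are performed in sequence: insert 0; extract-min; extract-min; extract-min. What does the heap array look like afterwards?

insert 0:
  append 0 at index 6 → [-19, -13, -14, -10, -8, 20, 0] (no swap needed)
extract-min → returns -19:
  remove root -19; move last element 0 to root → [0, -13, -14, -10, -8, 20]
  0 vs smaller child -14 at index 2, swap → [-14, -13, 0, -10, -8, 20]
extract-min → returns -14:
  remove root -14; move last element 20 to root → [20, -13, 0, -10, -8]
  20 vs smaller child -13 at index 1, swap → [-13, 20, 0, -10, -8]
  20 vs smaller child -10 at index 3, swap → [-13, -10, 0, 20, -8]
extract-min → returns -13:
  remove root -13; move last element -8 to root → [-8, -10, 0, 20]
  -8 vs smaller child -10 at index 1, swap → [-10, -8, 0, 20]

[-10, -8, 0, 20]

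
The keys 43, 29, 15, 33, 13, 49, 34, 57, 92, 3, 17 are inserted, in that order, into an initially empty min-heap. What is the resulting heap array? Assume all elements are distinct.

Insert 43:
  append 43 at index 0 → [43] (no swap needed)
Insert 29:
  append 29 at index 1 → [43, 29]
  29 < parent 43 at index 0, swap → [29, 43]
Insert 15:
  append 15 at index 2 → [29, 43, 15]
  15 < parent 29 at index 0, swap → [15, 43, 29]
Insert 33:
  append 33 at index 3 → [15, 43, 29, 33]
  33 < parent 43 at index 1, swap → [15, 33, 29, 43]
Insert 13:
  append 13 at index 4 → [15, 33, 29, 43, 13]
  13 < parent 33 at index 1, swap → [15, 13, 29, 43, 33]
  13 < parent 15 at index 0, swap → [13, 15, 29, 43, 33]
Insert 49:
  append 49 at index 5 → [13, 15, 29, 43, 33, 49] (no swap needed)
Insert 34:
  append 34 at index 6 → [13, 15, 29, 43, 33, 49, 34] (no swap needed)
Insert 57:
  append 57 at index 7 → [13, 15, 29, 43, 33, 49, 34, 57] (no swap needed)
Insert 92:
  append 92 at index 8 → [13, 15, 29, 43, 33, 49, 34, 57, 92] (no swap needed)
Insert 3:
  append 3 at index 9 → [13, 15, 29, 43, 33, 49, 34, 57, 92, 3]
  3 < parent 33 at index 4, swap → [13, 15, 29, 43, 3, 49, 34, 57, 92, 33]
  3 < parent 15 at index 1, swap → [13, 3, 29, 43, 15, 49, 34, 57, 92, 33]
  3 < parent 13 at index 0, swap → [3, 13, 29, 43, 15, 49, 34, 57, 92, 33]
Insert 17:
  append 17 at index 10 → [3, 13, 29, 43, 15, 49, 34, 57, 92, 33, 17] (no swap needed)

[3, 13, 29, 43, 15, 49, 34, 57, 92, 33, 17]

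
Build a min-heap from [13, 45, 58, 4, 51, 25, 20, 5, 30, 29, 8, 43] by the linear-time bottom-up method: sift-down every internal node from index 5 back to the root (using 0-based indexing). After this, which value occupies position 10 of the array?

51

sift down from index 5: already satisfies heap property
sift down from index 4:
  51 vs smaller child 8 at index 10, swap → [13, 45, 58, 4, 8, 25, 20, 5, 30, 29, 51, 43]
sift down from index 3: already satisfies heap property
sift down from index 2:
  58 vs smaller child 20 at index 6, swap → [13, 45, 20, 4, 8, 25, 58, 5, 30, 29, 51, 43]
sift down from index 1:
  45 vs smaller child 4 at index 3, swap → [13, 4, 20, 45, 8, 25, 58, 5, 30, 29, 51, 43]
  45 vs smaller child 5 at index 7, swap → [13, 4, 20, 5, 8, 25, 58, 45, 30, 29, 51, 43]
sift down from index 0:
  13 vs smaller child 4 at index 1, swap → [4, 13, 20, 5, 8, 25, 58, 45, 30, 29, 51, 43]
  13 vs smaller child 5 at index 3, swap → [4, 5, 20, 13, 8, 25, 58, 45, 30, 29, 51, 43]
resulting array: [4, 5, 20, 13, 8, 25, 58, 45, 30, 29, 51, 43]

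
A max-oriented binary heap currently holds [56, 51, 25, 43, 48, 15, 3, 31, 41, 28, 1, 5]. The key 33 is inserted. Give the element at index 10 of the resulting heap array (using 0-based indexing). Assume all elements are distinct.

1

append 33 at index 12 → [56, 51, 25, 43, 48, 15, 3, 31, 41, 28, 1, 5, 33]
33 > parent 15 at index 5, swap → [56, 51, 25, 43, 48, 33, 3, 31, 41, 28, 1, 5, 15]
33 > parent 25 at index 2, swap → [56, 51, 33, 43, 48, 25, 3, 31, 41, 28, 1, 5, 15]
resulting array: [56, 51, 33, 43, 48, 25, 3, 31, 41, 28, 1, 5, 15]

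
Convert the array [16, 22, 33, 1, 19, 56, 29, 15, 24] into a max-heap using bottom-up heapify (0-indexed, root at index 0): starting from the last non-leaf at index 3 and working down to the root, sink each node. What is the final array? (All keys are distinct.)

[56, 24, 33, 22, 19, 16, 29, 15, 1]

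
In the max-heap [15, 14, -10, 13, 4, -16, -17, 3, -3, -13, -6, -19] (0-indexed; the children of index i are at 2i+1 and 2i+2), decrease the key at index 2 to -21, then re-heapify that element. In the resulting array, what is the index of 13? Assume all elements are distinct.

3

set index 2 from -10 to -21 → [15, 14, -21, 13, 4, -16, -17, 3, -3, -13, -6, -19]
-21 vs larger child -16 at index 5, swap → [15, 14, -16, 13, 4, -21, -17, 3, -3, -13, -6, -19]
-21 vs only child -19 at index 11, swap → [15, 14, -16, 13, 4, -19, -17, 3, -3, -13, -6, -21]
resulting array: [15, 14, -16, 13, 4, -19, -17, 3, -3, -13, -6, -21]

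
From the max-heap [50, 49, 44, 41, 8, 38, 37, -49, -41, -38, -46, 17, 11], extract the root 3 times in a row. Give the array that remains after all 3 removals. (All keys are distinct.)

[41, 11, 38, -41, 8, 17, 37, -49, -46, -38]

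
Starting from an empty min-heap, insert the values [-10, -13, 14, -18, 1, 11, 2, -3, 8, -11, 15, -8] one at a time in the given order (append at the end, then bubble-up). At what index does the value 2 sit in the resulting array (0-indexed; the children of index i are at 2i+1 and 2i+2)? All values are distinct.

5

Insert -10:
  append -10 at index 0 → [-10] (no swap needed)
Insert -13:
  append -13 at index 1 → [-10, -13]
  -13 < parent -10 at index 0, swap → [-13, -10]
Insert 14:
  append 14 at index 2 → [-13, -10, 14] (no swap needed)
Insert -18:
  append -18 at index 3 → [-13, -10, 14, -18]
  -18 < parent -10 at index 1, swap → [-13, -18, 14, -10]
  -18 < parent -13 at index 0, swap → [-18, -13, 14, -10]
Insert 1:
  append 1 at index 4 → [-18, -13, 14, -10, 1] (no swap needed)
Insert 11:
  append 11 at index 5 → [-18, -13, 14, -10, 1, 11]
  11 < parent 14 at index 2, swap → [-18, -13, 11, -10, 1, 14]
Insert 2:
  append 2 at index 6 → [-18, -13, 11, -10, 1, 14, 2]
  2 < parent 11 at index 2, swap → [-18, -13, 2, -10, 1, 14, 11]
Insert -3:
  append -3 at index 7 → [-18, -13, 2, -10, 1, 14, 11, -3] (no swap needed)
Insert 8:
  append 8 at index 8 → [-18, -13, 2, -10, 1, 14, 11, -3, 8] (no swap needed)
Insert -11:
  append -11 at index 9 → [-18, -13, 2, -10, 1, 14, 11, -3, 8, -11]
  -11 < parent 1 at index 4, swap → [-18, -13, 2, -10, -11, 14, 11, -3, 8, 1]
Insert 15:
  append 15 at index 10 → [-18, -13, 2, -10, -11, 14, 11, -3, 8, 1, 15] (no swap needed)
Insert -8:
  append -8 at index 11 → [-18, -13, 2, -10, -11, 14, 11, -3, 8, 1, 15, -8]
  -8 < parent 14 at index 5, swap → [-18, -13, 2, -10, -11, -8, 11, -3, 8, 1, 15, 14]
  -8 < parent 2 at index 2, swap → [-18, -13, -8, -10, -11, 2, 11, -3, 8, 1, 15, 14]
resulting array: [-18, -13, -8, -10, -11, 2, 11, -3, 8, 1, 15, 14]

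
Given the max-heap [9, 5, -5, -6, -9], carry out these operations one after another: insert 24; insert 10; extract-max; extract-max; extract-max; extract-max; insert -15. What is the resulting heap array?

insert 24:
  append 24 at index 5 → [9, 5, -5, -6, -9, 24]
  24 > parent -5 at index 2, swap → [9, 5, 24, -6, -9, -5]
  24 > parent 9 at index 0, swap → [24, 5, 9, -6, -9, -5]
insert 10:
  append 10 at index 6 → [24, 5, 9, -6, -9, -5, 10]
  10 > parent 9 at index 2, swap → [24, 5, 10, -6, -9, -5, 9]
extract-max → returns 24:
  remove root 24; move last element 9 to root → [9, 5, 10, -6, -9, -5]
  9 vs larger child 10 at index 2, swap → [10, 5, 9, -6, -9, -5]
extract-max → returns 10:
  remove root 10; move last element -5 to root → [-5, 5, 9, -6, -9]
  -5 vs larger child 9 at index 2, swap → [9, 5, -5, -6, -9]
extract-max → returns 9:
  remove root 9; move last element -9 to root → [-9, 5, -5, -6]
  -9 vs larger child 5 at index 1, swap → [5, -9, -5, -6]
  -9 vs only child -6 at index 3, swap → [5, -6, -5, -9]
extract-max → returns 5:
  remove root 5; move last element -9 to root → [-9, -6, -5]
  -9 vs larger child -5 at index 2, swap → [-5, -6, -9]
insert -15:
  append -15 at index 3 → [-5, -6, -9, -15] (no swap needed)

[-5, -6, -9, -15]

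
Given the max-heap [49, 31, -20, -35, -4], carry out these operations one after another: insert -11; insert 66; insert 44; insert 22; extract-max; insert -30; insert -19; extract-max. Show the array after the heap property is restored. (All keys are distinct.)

insert -11:
  append -11 at index 5 → [49, 31, -20, -35, -4, -11]
  -11 > parent -20 at index 2, swap → [49, 31, -11, -35, -4, -20]
insert 66:
  append 66 at index 6 → [49, 31, -11, -35, -4, -20, 66]
  66 > parent -11 at index 2, swap → [49, 31, 66, -35, -4, -20, -11]
  66 > parent 49 at index 0, swap → [66, 31, 49, -35, -4, -20, -11]
insert 44:
  append 44 at index 7 → [66, 31, 49, -35, -4, -20, -11, 44]
  44 > parent -35 at index 3, swap → [66, 31, 49, 44, -4, -20, -11, -35]
  44 > parent 31 at index 1, swap → [66, 44, 49, 31, -4, -20, -11, -35]
insert 22:
  append 22 at index 8 → [66, 44, 49, 31, -4, -20, -11, -35, 22] (no swap needed)
extract-max → returns 66:
  remove root 66; move last element 22 to root → [22, 44, 49, 31, -4, -20, -11, -35]
  22 vs larger child 49 at index 2, swap → [49, 44, 22, 31, -4, -20, -11, -35]
insert -30:
  append -30 at index 8 → [49, 44, 22, 31, -4, -20, -11, -35, -30] (no swap needed)
insert -19:
  append -19 at index 9 → [49, 44, 22, 31, -4, -20, -11, -35, -30, -19] (no swap needed)
extract-max → returns 49:
  remove root 49; move last element -19 to root → [-19, 44, 22, 31, -4, -20, -11, -35, -30]
  -19 vs larger child 44 at index 1, swap → [44, -19, 22, 31, -4, -20, -11, -35, -30]
  -19 vs larger child 31 at index 3, swap → [44, 31, 22, -19, -4, -20, -11, -35, -30]

[44, 31, 22, -19, -4, -20, -11, -35, -30]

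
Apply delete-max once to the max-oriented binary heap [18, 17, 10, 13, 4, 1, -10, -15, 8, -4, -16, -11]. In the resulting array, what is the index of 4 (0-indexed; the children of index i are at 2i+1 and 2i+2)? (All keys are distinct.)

remove root 18; move last element -11 to root → [-11, 17, 10, 13, 4, 1, -10, -15, 8, -4, -16]
-11 vs larger child 17 at index 1, swap → [17, -11, 10, 13, 4, 1, -10, -15, 8, -4, -16]
-11 vs larger child 13 at index 3, swap → [17, 13, 10, -11, 4, 1, -10, -15, 8, -4, -16]
-11 vs larger child 8 at index 8, swap → [17, 13, 10, 8, 4, 1, -10, -15, -11, -4, -16]
resulting array: [17, 13, 10, 8, 4, 1, -10, -15, -11, -4, -16]

4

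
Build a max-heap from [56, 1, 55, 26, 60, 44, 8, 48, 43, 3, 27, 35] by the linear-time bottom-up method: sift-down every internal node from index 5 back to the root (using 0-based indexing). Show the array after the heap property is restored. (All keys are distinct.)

[60, 56, 55, 48, 27, 44, 8, 26, 43, 3, 1, 35]

sift down from index 5: already satisfies heap property
sift down from index 4: already satisfies heap property
sift down from index 3:
  26 vs larger child 48 at index 7, swap → [56, 1, 55, 48, 60, 44, 8, 26, 43, 3, 27, 35]
sift down from index 2: already satisfies heap property
sift down from index 1:
  1 vs larger child 60 at index 4, swap → [56, 60, 55, 48, 1, 44, 8, 26, 43, 3, 27, 35]
  1 vs larger child 27 at index 10, swap → [56, 60, 55, 48, 27, 44, 8, 26, 43, 3, 1, 35]
sift down from index 0:
  56 vs larger child 60 at index 1, swap → [60, 56, 55, 48, 27, 44, 8, 26, 43, 3, 1, 35]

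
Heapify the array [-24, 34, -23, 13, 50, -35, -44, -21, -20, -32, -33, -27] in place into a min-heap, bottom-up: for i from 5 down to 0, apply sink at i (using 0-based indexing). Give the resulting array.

sift down from index 5: already satisfies heap property
sift down from index 4:
  50 vs smaller child -33 at index 10, swap → [-24, 34, -23, 13, -33, -35, -44, -21, -20, -32, 50, -27]
sift down from index 3:
  13 vs smaller child -21 at index 7, swap → [-24, 34, -23, -21, -33, -35, -44, 13, -20, -32, 50, -27]
sift down from index 2:
  -23 vs smaller child -44 at index 6, swap → [-24, 34, -44, -21, -33, -35, -23, 13, -20, -32, 50, -27]
sift down from index 1:
  34 vs smaller child -33 at index 4, swap → [-24, -33, -44, -21, 34, -35, -23, 13, -20, -32, 50, -27]
  34 vs smaller child -32 at index 9, swap → [-24, -33, -44, -21, -32, -35, -23, 13, -20, 34, 50, -27]
sift down from index 0:
  -24 vs smaller child -44 at index 2, swap → [-44, -33, -24, -21, -32, -35, -23, 13, -20, 34, 50, -27]
  -24 vs smaller child -35 at index 5, swap → [-44, -33, -35, -21, -32, -24, -23, 13, -20, 34, 50, -27]
  -24 vs only child -27 at index 11, swap → [-44, -33, -35, -21, -32, -27, -23, 13, -20, 34, 50, -24]

[-44, -33, -35, -21, -32, -27, -23, 13, -20, 34, 50, -24]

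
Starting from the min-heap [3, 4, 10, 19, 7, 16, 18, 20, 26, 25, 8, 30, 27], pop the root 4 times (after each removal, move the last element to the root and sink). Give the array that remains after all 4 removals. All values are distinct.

extract-min #1 returns 3:
  remove root 3; move last element 27 to root → [27, 4, 10, 19, 7, 16, 18, 20, 26, 25, 8, 30]
  27 vs smaller child 4 at index 1, swap → [4, 27, 10, 19, 7, 16, 18, 20, 26, 25, 8, 30]
  27 vs smaller child 7 at index 4, swap → [4, 7, 10, 19, 27, 16, 18, 20, 26, 25, 8, 30]
  27 vs smaller child 8 at index 10, swap → [4, 7, 10, 19, 8, 16, 18, 20, 26, 25, 27, 30]
extract-min #2 returns 4:
  remove root 4; move last element 30 to root → [30, 7, 10, 19, 8, 16, 18, 20, 26, 25, 27]
  30 vs smaller child 7 at index 1, swap → [7, 30, 10, 19, 8, 16, 18, 20, 26, 25, 27]
  30 vs smaller child 8 at index 4, swap → [7, 8, 10, 19, 30, 16, 18, 20, 26, 25, 27]
  30 vs smaller child 25 at index 9, swap → [7, 8, 10, 19, 25, 16, 18, 20, 26, 30, 27]
extract-min #3 returns 7:
  remove root 7; move last element 27 to root → [27, 8, 10, 19, 25, 16, 18, 20, 26, 30]
  27 vs smaller child 8 at index 1, swap → [8, 27, 10, 19, 25, 16, 18, 20, 26, 30]
  27 vs smaller child 19 at index 3, swap → [8, 19, 10, 27, 25, 16, 18, 20, 26, 30]
  27 vs smaller child 20 at index 7, swap → [8, 19, 10, 20, 25, 16, 18, 27, 26, 30]
extract-min #4 returns 8:
  remove root 8; move last element 30 to root → [30, 19, 10, 20, 25, 16, 18, 27, 26]
  30 vs smaller child 10 at index 2, swap → [10, 19, 30, 20, 25, 16, 18, 27, 26]
  30 vs smaller child 16 at index 5, swap → [10, 19, 16, 20, 25, 30, 18, 27, 26]

[10, 19, 16, 20, 25, 30, 18, 27, 26]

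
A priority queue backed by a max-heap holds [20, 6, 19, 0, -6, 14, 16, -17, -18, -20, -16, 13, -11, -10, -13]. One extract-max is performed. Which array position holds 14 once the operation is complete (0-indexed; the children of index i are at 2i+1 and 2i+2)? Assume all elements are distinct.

remove root 20; move last element -13 to root → [-13, 6, 19, 0, -6, 14, 16, -17, -18, -20, -16, 13, -11, -10]
-13 vs larger child 19 at index 2, swap → [19, 6, -13, 0, -6, 14, 16, -17, -18, -20, -16, 13, -11, -10]
-13 vs larger child 16 at index 6, swap → [19, 6, 16, 0, -6, 14, -13, -17, -18, -20, -16, 13, -11, -10]
-13 vs only child -10 at index 13, swap → [19, 6, 16, 0, -6, 14, -10, -17, -18, -20, -16, 13, -11, -13]
resulting array: [19, 6, 16, 0, -6, 14, -10, -17, -18, -20, -16, 13, -11, -13]

5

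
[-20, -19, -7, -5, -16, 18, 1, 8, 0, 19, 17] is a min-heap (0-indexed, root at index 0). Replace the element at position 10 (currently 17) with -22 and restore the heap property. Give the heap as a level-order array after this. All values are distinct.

[-22, -20, -7, -5, -19, 18, 1, 8, 0, 19, -16]

set index 10 from 17 to -22 → [-20, -19, -7, -5, -16, 18, 1, 8, 0, 19, -22]
-22 < parent -16 at index 4, swap → [-20, -19, -7, -5, -22, 18, 1, 8, 0, 19, -16]
-22 < parent -19 at index 1, swap → [-20, -22, -7, -5, -19, 18, 1, 8, 0, 19, -16]
-22 < parent -20 at index 0, swap → [-22, -20, -7, -5, -19, 18, 1, 8, 0, 19, -16]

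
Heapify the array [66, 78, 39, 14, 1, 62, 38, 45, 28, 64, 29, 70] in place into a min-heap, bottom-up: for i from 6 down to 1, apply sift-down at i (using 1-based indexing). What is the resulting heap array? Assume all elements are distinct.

[1, 14, 38, 28, 29, 62, 39, 45, 66, 64, 78, 70]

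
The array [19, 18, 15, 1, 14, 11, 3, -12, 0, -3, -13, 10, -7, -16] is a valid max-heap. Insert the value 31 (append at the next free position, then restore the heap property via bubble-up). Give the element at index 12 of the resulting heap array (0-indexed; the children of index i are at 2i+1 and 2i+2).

-7

append 31 at index 14 → [19, 18, 15, 1, 14, 11, 3, -12, 0, -3, -13, 10, -7, -16, 31]
31 > parent 3 at index 6, swap → [19, 18, 15, 1, 14, 11, 31, -12, 0, -3, -13, 10, -7, -16, 3]
31 > parent 15 at index 2, swap → [19, 18, 31, 1, 14, 11, 15, -12, 0, -3, -13, 10, -7, -16, 3]
31 > parent 19 at index 0, swap → [31, 18, 19, 1, 14, 11, 15, -12, 0, -3, -13, 10, -7, -16, 3]
resulting array: [31, 18, 19, 1, 14, 11, 15, -12, 0, -3, -13, 10, -7, -16, 3]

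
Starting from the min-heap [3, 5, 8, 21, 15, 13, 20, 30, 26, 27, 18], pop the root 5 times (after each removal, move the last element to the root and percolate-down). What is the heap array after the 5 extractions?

extract-min #1 returns 3:
  remove root 3; move last element 18 to root → [18, 5, 8, 21, 15, 13, 20, 30, 26, 27]
  18 vs smaller child 5 at index 1, swap → [5, 18, 8, 21, 15, 13, 20, 30, 26, 27]
  18 vs smaller child 15 at index 4, swap → [5, 15, 8, 21, 18, 13, 20, 30, 26, 27]
extract-min #2 returns 5:
  remove root 5; move last element 27 to root → [27, 15, 8, 21, 18, 13, 20, 30, 26]
  27 vs smaller child 8 at index 2, swap → [8, 15, 27, 21, 18, 13, 20, 30, 26]
  27 vs smaller child 13 at index 5, swap → [8, 15, 13, 21, 18, 27, 20, 30, 26]
extract-min #3 returns 8:
  remove root 8; move last element 26 to root → [26, 15, 13, 21, 18, 27, 20, 30]
  26 vs smaller child 13 at index 2, swap → [13, 15, 26, 21, 18, 27, 20, 30]
  26 vs smaller child 20 at index 6, swap → [13, 15, 20, 21, 18, 27, 26, 30]
extract-min #4 returns 13:
  remove root 13; move last element 30 to root → [30, 15, 20, 21, 18, 27, 26]
  30 vs smaller child 15 at index 1, swap → [15, 30, 20, 21, 18, 27, 26]
  30 vs smaller child 18 at index 4, swap → [15, 18, 20, 21, 30, 27, 26]
extract-min #5 returns 15:
  remove root 15; move last element 26 to root → [26, 18, 20, 21, 30, 27]
  26 vs smaller child 18 at index 1, swap → [18, 26, 20, 21, 30, 27]
  26 vs smaller child 21 at index 3, swap → [18, 21, 20, 26, 30, 27]

[18, 21, 20, 26, 30, 27]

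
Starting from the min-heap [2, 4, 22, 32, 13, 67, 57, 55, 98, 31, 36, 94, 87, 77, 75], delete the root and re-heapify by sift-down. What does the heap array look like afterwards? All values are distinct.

[4, 13, 22, 32, 31, 67, 57, 55, 98, 75, 36, 94, 87, 77]

remove root 2; move last element 75 to root → [75, 4, 22, 32, 13, 67, 57, 55, 98, 31, 36, 94, 87, 77]
75 vs smaller child 4 at index 1, swap → [4, 75, 22, 32, 13, 67, 57, 55, 98, 31, 36, 94, 87, 77]
75 vs smaller child 13 at index 4, swap → [4, 13, 22, 32, 75, 67, 57, 55, 98, 31, 36, 94, 87, 77]
75 vs smaller child 31 at index 9, swap → [4, 13, 22, 32, 31, 67, 57, 55, 98, 75, 36, 94, 87, 77]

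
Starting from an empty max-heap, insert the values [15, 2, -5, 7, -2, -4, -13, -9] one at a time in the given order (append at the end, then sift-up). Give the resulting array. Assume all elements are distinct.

[15, 7, -4, 2, -2, -5, -13, -9]

Insert 15:
  append 15 at index 0 → [15] (no swap needed)
Insert 2:
  append 2 at index 1 → [15, 2] (no swap needed)
Insert -5:
  append -5 at index 2 → [15, 2, -5] (no swap needed)
Insert 7:
  append 7 at index 3 → [15, 2, -5, 7]
  7 > parent 2 at index 1, swap → [15, 7, -5, 2]
Insert -2:
  append -2 at index 4 → [15, 7, -5, 2, -2] (no swap needed)
Insert -4:
  append -4 at index 5 → [15, 7, -5, 2, -2, -4]
  -4 > parent -5 at index 2, swap → [15, 7, -4, 2, -2, -5]
Insert -13:
  append -13 at index 6 → [15, 7, -4, 2, -2, -5, -13] (no swap needed)
Insert -9:
  append -9 at index 7 → [15, 7, -4, 2, -2, -5, -13, -9] (no swap needed)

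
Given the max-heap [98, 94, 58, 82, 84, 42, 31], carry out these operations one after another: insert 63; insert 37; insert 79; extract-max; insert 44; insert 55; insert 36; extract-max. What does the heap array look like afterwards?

insert 63:
  append 63 at index 7 → [98, 94, 58, 82, 84, 42, 31, 63] (no swap needed)
insert 37:
  append 37 at index 8 → [98, 94, 58, 82, 84, 42, 31, 63, 37] (no swap needed)
insert 79:
  append 79 at index 9 → [98, 94, 58, 82, 84, 42, 31, 63, 37, 79] (no swap needed)
extract-max → returns 98:
  remove root 98; move last element 79 to root → [79, 94, 58, 82, 84, 42, 31, 63, 37]
  79 vs larger child 94 at index 1, swap → [94, 79, 58, 82, 84, 42, 31, 63, 37]
  79 vs larger child 84 at index 4, swap → [94, 84, 58, 82, 79, 42, 31, 63, 37]
insert 44:
  append 44 at index 9 → [94, 84, 58, 82, 79, 42, 31, 63, 37, 44] (no swap needed)
insert 55:
  append 55 at index 10 → [94, 84, 58, 82, 79, 42, 31, 63, 37, 44, 55] (no swap needed)
insert 36:
  append 36 at index 11 → [94, 84, 58, 82, 79, 42, 31, 63, 37, 44, 55, 36] (no swap needed)
extract-max → returns 94:
  remove root 94; move last element 36 to root → [36, 84, 58, 82, 79, 42, 31, 63, 37, 44, 55]
  36 vs larger child 84 at index 1, swap → [84, 36, 58, 82, 79, 42, 31, 63, 37, 44, 55]
  36 vs larger child 82 at index 3, swap → [84, 82, 58, 36, 79, 42, 31, 63, 37, 44, 55]
  36 vs larger child 63 at index 7, swap → [84, 82, 58, 63, 79, 42, 31, 36, 37, 44, 55]

[84, 82, 58, 63, 79, 42, 31, 36, 37, 44, 55]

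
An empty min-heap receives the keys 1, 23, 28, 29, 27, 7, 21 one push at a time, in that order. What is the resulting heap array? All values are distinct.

[1, 23, 7, 29, 27, 28, 21]

Insert 1:
  append 1 at index 0 → [1] (no swap needed)
Insert 23:
  append 23 at index 1 → [1, 23] (no swap needed)
Insert 28:
  append 28 at index 2 → [1, 23, 28] (no swap needed)
Insert 29:
  append 29 at index 3 → [1, 23, 28, 29] (no swap needed)
Insert 27:
  append 27 at index 4 → [1, 23, 28, 29, 27] (no swap needed)
Insert 7:
  append 7 at index 5 → [1, 23, 28, 29, 27, 7]
  7 < parent 28 at index 2, swap → [1, 23, 7, 29, 27, 28]
Insert 21:
  append 21 at index 6 → [1, 23, 7, 29, 27, 28, 21] (no swap needed)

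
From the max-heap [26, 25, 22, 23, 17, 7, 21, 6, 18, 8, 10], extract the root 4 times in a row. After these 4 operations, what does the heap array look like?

extract-max #1 returns 26:
  remove root 26; move last element 10 to root → [10, 25, 22, 23, 17, 7, 21, 6, 18, 8]
  10 vs larger child 25 at index 1, swap → [25, 10, 22, 23, 17, 7, 21, 6, 18, 8]
  10 vs larger child 23 at index 3, swap → [25, 23, 22, 10, 17, 7, 21, 6, 18, 8]
  10 vs larger child 18 at index 8, swap → [25, 23, 22, 18, 17, 7, 21, 6, 10, 8]
extract-max #2 returns 25:
  remove root 25; move last element 8 to root → [8, 23, 22, 18, 17, 7, 21, 6, 10]
  8 vs larger child 23 at index 1, swap → [23, 8, 22, 18, 17, 7, 21, 6, 10]
  8 vs larger child 18 at index 3, swap → [23, 18, 22, 8, 17, 7, 21, 6, 10]
  8 vs larger child 10 at index 8, swap → [23, 18, 22, 10, 17, 7, 21, 6, 8]
extract-max #3 returns 23:
  remove root 23; move last element 8 to root → [8, 18, 22, 10, 17, 7, 21, 6]
  8 vs larger child 22 at index 2, swap → [22, 18, 8, 10, 17, 7, 21, 6]
  8 vs larger child 21 at index 6, swap → [22, 18, 21, 10, 17, 7, 8, 6]
extract-max #4 returns 22:
  remove root 22; move last element 6 to root → [6, 18, 21, 10, 17, 7, 8]
  6 vs larger child 21 at index 2, swap → [21, 18, 6, 10, 17, 7, 8]
  6 vs larger child 8 at index 6, swap → [21, 18, 8, 10, 17, 7, 6]

[21, 18, 8, 10, 17, 7, 6]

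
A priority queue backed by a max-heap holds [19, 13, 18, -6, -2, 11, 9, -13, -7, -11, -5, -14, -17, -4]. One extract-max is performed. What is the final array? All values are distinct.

[18, 13, 11, -6, -2, -4, 9, -13, -7, -11, -5, -14, -17]

remove root 19; move last element -4 to root → [-4, 13, 18, -6, -2, 11, 9, -13, -7, -11, -5, -14, -17]
-4 vs larger child 18 at index 2, swap → [18, 13, -4, -6, -2, 11, 9, -13, -7, -11, -5, -14, -17]
-4 vs larger child 11 at index 5, swap → [18, 13, 11, -6, -2, -4, 9, -13, -7, -11, -5, -14, -17]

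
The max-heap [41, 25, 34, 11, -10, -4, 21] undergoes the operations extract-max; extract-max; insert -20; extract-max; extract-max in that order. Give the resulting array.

[11, -4, -20, -10]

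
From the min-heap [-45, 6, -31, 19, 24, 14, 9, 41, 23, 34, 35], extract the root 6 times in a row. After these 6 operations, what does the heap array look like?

extract-min #1 returns -45:
  remove root -45; move last element 35 to root → [35, 6, -31, 19, 24, 14, 9, 41, 23, 34]
  35 vs smaller child -31 at index 2, swap → [-31, 6, 35, 19, 24, 14, 9, 41, 23, 34]
  35 vs smaller child 9 at index 6, swap → [-31, 6, 9, 19, 24, 14, 35, 41, 23, 34]
extract-min #2 returns -31:
  remove root -31; move last element 34 to root → [34, 6, 9, 19, 24, 14, 35, 41, 23]
  34 vs smaller child 6 at index 1, swap → [6, 34, 9, 19, 24, 14, 35, 41, 23]
  34 vs smaller child 19 at index 3, swap → [6, 19, 9, 34, 24, 14, 35, 41, 23]
  34 vs smaller child 23 at index 8, swap → [6, 19, 9, 23, 24, 14, 35, 41, 34]
extract-min #3 returns 6:
  remove root 6; move last element 34 to root → [34, 19, 9, 23, 24, 14, 35, 41]
  34 vs smaller child 9 at index 2, swap → [9, 19, 34, 23, 24, 14, 35, 41]
  34 vs smaller child 14 at index 5, swap → [9, 19, 14, 23, 24, 34, 35, 41]
extract-min #4 returns 9:
  remove root 9; move last element 41 to root → [41, 19, 14, 23, 24, 34, 35]
  41 vs smaller child 14 at index 2, swap → [14, 19, 41, 23, 24, 34, 35]
  41 vs smaller child 34 at index 5, swap → [14, 19, 34, 23, 24, 41, 35]
extract-min #5 returns 14:
  remove root 14; move last element 35 to root → [35, 19, 34, 23, 24, 41]
  35 vs smaller child 19 at index 1, swap → [19, 35, 34, 23, 24, 41]
  35 vs smaller child 23 at index 3, swap → [19, 23, 34, 35, 24, 41]
extract-min #6 returns 19:
  remove root 19; move last element 41 to root → [41, 23, 34, 35, 24]
  41 vs smaller child 23 at index 1, swap → [23, 41, 34, 35, 24]
  41 vs smaller child 24 at index 4, swap → [23, 24, 34, 35, 41]

[23, 24, 34, 35, 41]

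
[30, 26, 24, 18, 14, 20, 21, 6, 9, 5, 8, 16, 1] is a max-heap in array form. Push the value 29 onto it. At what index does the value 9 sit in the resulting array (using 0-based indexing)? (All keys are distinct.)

append 29 at index 13 → [30, 26, 24, 18, 14, 20, 21, 6, 9, 5, 8, 16, 1, 29]
29 > parent 21 at index 6, swap → [30, 26, 24, 18, 14, 20, 29, 6, 9, 5, 8, 16, 1, 21]
29 > parent 24 at index 2, swap → [30, 26, 29, 18, 14, 20, 24, 6, 9, 5, 8, 16, 1, 21]
resulting array: [30, 26, 29, 18, 14, 20, 24, 6, 9, 5, 8, 16, 1, 21]

8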